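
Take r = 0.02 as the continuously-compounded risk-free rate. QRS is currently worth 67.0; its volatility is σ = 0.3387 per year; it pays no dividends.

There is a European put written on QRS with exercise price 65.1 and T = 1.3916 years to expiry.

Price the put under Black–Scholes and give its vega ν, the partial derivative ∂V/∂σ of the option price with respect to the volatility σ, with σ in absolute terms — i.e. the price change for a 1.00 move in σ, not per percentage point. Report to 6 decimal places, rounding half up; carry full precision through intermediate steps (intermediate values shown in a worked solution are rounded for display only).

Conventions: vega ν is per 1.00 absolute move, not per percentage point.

price = 8.575647
ν = 29.745931

σ√T = 0.3387·√1.3916 = 0.399551
d₁ = (ln(S/K) + (r+σ²/2)T) / (σ√T) = (ln(67.0/65.1) + (0.02+0.3387²/2)·1.3916) / 0.399551 = (0.028768 + 0.107653) / 0.399551 = 0.341435
d₂ = d₁ − σ√T = 0.341435 − 0.399551 = -0.058116
e^{−rT} = 0.972552
N(−d₁) = 0.366388,  N(−d₂) = 0.523172
Put price V = K·e^{−rT}·N(−d₂) − S·N(−d₁) = 33.123655 − 24.548008 = 8.575647
φ(d₁) = (1/√(2π))·e^{−d₁²/2} = 0.376353
ν = S·φ(d₁)·√T = 29.745931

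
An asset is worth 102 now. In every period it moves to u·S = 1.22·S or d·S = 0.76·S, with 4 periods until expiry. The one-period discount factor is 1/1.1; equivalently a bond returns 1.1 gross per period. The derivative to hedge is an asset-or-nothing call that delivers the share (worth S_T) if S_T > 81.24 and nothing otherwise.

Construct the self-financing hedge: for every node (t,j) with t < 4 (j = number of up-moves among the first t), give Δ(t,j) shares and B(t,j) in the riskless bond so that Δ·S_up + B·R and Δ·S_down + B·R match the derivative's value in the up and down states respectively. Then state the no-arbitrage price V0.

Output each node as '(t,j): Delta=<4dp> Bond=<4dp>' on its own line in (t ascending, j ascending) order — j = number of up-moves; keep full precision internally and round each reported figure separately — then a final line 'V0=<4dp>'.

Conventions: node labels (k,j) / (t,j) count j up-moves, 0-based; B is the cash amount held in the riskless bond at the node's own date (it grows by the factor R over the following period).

(0,0): Delta=1.1261 Bond=-14.9321
(1,0): Delta=1.4557 Bond=-41.9758
(1,1): Delta=1.0537 Bond=-7.4075
(2,0): Delta=2.1742 Bond=-88.4990
(2,1): Delta=1.2978 Bond=-31.2350
(2,2): Delta=1.0000 Bond=0.0000
(3,0): Delta=0.0000 Bond=0.0000
(3,1): Delta=2.6522 Bond=-131.7074
(3,2): Delta=1.0000 Bond=0.0000
(3,3): Delta=1.0000 Bond=0.0000
V0=99.9340

The replicating-portfolio and risk-neutral prices coincide; use p* = (1.1−0.76)/(1.22−0.76) = 0.7391 for the latter.
At maturity the claim pays: V(4,0)=0.0000, V(4,1)=0.0000, V(4,2)=87.6894, V(4,3)=140.7645, V(4,4)=225.9641
  t=3,j=0: stock 44.7756 → up 54.6262 (V=0.0000), down 34.0294 (V=0.0000). Price 0.0000; hedge Δ=0.0000, bond B=0.0000.
  t=3,j=1: stock 71.8765 → up 87.6894 (V=87.6894), down 54.6262 (V=0.0000). Price 58.9217; hedge Δ=2.6522, bond B=-131.7074.
  t=3,j=2: stock 115.3808 → up 140.7645 (V=140.7645), down 87.6894 (V=87.6894). Price 115.3808; hedge Δ=1.0000, bond B=0.0000.
  t=3,j=3: stock 185.2165 → up 225.9641 (V=225.9641), down 140.7645 (V=140.7645). Price 185.2165; hedge Δ=1.0000, bond B=0.0000.
  t=2,j=0: stock 58.9152 → up 71.8765 (V=58.9217), down 44.7756 (V=0.0000). Price 39.5917; hedge Δ=2.1742, bond B=-88.4990.
  t=2,j=1: stock 94.5744 → up 115.3808 (V=115.3808), down 71.8765 (V=58.9217). Price 91.5021; hedge Δ=1.2978, bond B=-31.2350.
  t=2,j=2: stock 151.8168 → up 185.2165 (V=185.2165), down 115.3808 (V=115.3808). Price 151.8168; hedge Δ=1.0000, bond B=0.0000.
  t=1,j=0: stock 77.5200 → up 94.5744 (V=91.5021), down 58.9152 (V=39.5917). Price 70.8730; hedge Δ=1.4557, bond B=-41.9758.
  t=1,j=1: stock 124.4400 → up 151.8168 (V=151.8168), down 94.5744 (V=91.5021). Price 123.7114; hedge Δ=1.0537, bond B=-7.4075.
  t=0,j=0: stock 102.0000 → up 124.4400 (V=123.7114), down 77.5200 (V=70.8730). Price 99.9340; hedge Δ=1.1261, bond B=-14.9321.
Verification: the root portfolio costs Δ(0,0)·S0 + B(0,0) = 99.9340, matching V0.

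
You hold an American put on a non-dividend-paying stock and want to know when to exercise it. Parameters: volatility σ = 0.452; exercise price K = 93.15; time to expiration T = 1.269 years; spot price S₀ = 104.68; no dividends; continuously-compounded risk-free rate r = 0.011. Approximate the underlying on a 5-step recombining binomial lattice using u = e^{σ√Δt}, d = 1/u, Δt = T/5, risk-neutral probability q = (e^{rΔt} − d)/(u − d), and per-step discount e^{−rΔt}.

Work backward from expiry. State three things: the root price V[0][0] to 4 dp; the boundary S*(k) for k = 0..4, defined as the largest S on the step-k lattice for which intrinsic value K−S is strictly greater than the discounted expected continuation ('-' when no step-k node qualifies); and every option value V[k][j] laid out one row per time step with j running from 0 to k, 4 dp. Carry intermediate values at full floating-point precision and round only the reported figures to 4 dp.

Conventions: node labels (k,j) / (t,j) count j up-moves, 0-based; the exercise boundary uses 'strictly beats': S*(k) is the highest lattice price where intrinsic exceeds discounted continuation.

Δt=0.25380  u=1.25572  d=0.79635  q=0.44940  discount=0.99721
step 5 (expiry): payoffs max(K−S,0) = 59.6230 40.2832 9.7876 0.0000 0.0000 0.0000
step 4: (k=4,j=0): S=42.1007, K−S=51.0493, hold=50.7896 ⇒ V=51.0493 exercise | (k=4,j=1): S=66.3860, K−S=26.7640, hold=26.5043 ⇒ V=26.7640 exercise | (k=4,j=2): S=104.6800, K−S=0.0000, hold=5.3740 ⇒ V=5.3740 continue | (k=4,j=3): S=165.0635, K−S=0.0000, hold=0.0000 ⇒ V=0.0000 continue | (k=4,j=4): S=260.2786, K−S=0.0000, hold=0.0000 ⇒ V=0.0000 continue  boundary S*=66.3860
step 3: (k=3,j=0): S=52.8668, K−S=40.2832, hold=40.0236 ⇒ V=40.2832 exercise | (k=3,j=1): S=83.3624, K−S=9.7876, hold=17.1035 ⇒ V=17.1035 continue | (k=3,j=2): S=131.4490, K−S=0.0000, hold=2.9507 ⇒ V=2.9507 continue | (k=3,j=3): S=207.2740, K−S=0.0000, hold=0.0000 ⇒ V=0.0000 continue  boundary S*=52.8668
step 2: (k=2,j=0): S=66.3860, K−S=26.7640, hold=29.7829 ⇒ V=29.7829 continue | (k=2,j=1): S=104.6800, K−S=0.0000, hold=10.7132 ⇒ V=10.7132 continue | (k=2,j=2): S=165.0635, K−S=0.0000, hold=1.6201 ⇒ V=1.6201 continue  boundary S*=-
step 1: (k=1,j=0): S=83.3624, K−S=9.7876, hold=21.1538 ⇒ V=21.1538 continue | (k=1,j=1): S=131.4490, K−S=0.0000, hold=6.6083 ⇒ V=6.6083 continue  boundary S*=-
step 0: (k=0,j=0): S=104.6800, K−S=0.0000, hold=14.5762 ⇒ V=14.5762 continue  boundary S*=-

price = 14.5762
boundary = - - - 52.8668 66.3860
tree:
14.5762
21.1538 6.6083
29.7829 10.7132 1.6201
40.2832 17.1035 2.9507 0.0000
51.0493 26.7640 5.3740 0.0000 0.0000
59.6230 40.2832 9.7876 0.0000 0.0000 0.0000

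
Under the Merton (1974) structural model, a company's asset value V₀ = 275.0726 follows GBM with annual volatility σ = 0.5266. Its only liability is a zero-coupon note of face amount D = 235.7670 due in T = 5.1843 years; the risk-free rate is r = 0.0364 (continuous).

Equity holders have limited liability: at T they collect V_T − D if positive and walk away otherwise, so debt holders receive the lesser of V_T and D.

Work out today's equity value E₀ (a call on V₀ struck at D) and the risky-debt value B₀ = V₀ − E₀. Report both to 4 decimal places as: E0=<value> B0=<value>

E0=149.7870 B0=125.2856

With assets at 275.0726 and a single debt payment of 235.7670 at 5.1843 years:
d₁ = [ln(V₀/D) + (r + σ²/2)T] / (σ√T)
   = [ln(275.0726/235.7670) + (0.0364 + 0.5·0.5266²)·5.1843] / (0.5266·√5.1843)
   = [0.154191 + 0.907531] / 1.199019 = 0.885493
d₂ = d₁ − σ√T = 0.885493 − 1.199019 = -0.313526
N(d₁) = 0.812055,  N(d₂) = 0.376941,  e^(−rT) = 0.828028
E₀ = V₀·N(d₁) − D·e^(−rT)·N(d₂)
   = 275.0726·0.812055 − 235.7670·0.828028·0.376941 = 149.786993
B₀ = V₀ − E₀ = 275.0726 − 149.786993 = 125.285607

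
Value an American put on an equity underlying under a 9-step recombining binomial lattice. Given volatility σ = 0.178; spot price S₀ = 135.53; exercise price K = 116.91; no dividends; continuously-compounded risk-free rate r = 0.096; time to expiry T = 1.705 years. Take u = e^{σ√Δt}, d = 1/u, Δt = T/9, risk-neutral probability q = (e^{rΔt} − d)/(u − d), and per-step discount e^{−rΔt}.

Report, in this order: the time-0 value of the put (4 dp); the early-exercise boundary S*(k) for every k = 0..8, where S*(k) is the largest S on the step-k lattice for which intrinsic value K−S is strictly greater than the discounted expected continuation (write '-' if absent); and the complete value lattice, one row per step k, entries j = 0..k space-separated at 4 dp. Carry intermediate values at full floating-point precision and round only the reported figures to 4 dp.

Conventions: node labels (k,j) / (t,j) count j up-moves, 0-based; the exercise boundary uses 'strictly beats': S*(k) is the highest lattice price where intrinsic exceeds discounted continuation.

params: Δt=0.18944 u=1.08056 d=0.92545 q=0.59897 e^(-rΔt)=0.98198
t_9 payoffs: 49.4241 38.1135 24.9072 9.4876 0.0000 0.0000 0.0000 0.0000 0.0000 0.0000
t_8: node(8,0) S=72.9223 payoff=43.9877 vs cont=41.8808 → 43.9877 [stop]  node(8,1) S=85.1440 payoff=31.7660 vs cont=29.6590 → 31.7660 [stop]  node(8,2) S=99.4141 payoff=17.4959 vs cont=15.3890 → 17.4959 [stop]  node(8,3) S=116.0758 payoff=0.8342 vs cont=3.7363 → 3.7363 [wait]  node(8,4) S=135.5300 payoff=0.0000 vs cont=0.0000 → 0.0000 [wait]  node(8,5) S=158.2447 payoff=0.0000 vs cont=0.0000 → 0.0000 [wait]  node(8,6) S=184.7664 payoff=0.0000 vs cont=0.0000 → 0.0000 [wait]  node(8,7) S=215.7332 payoff=0.0000 vs cont=0.0000 → 0.0000 [wait]  node(8,8) S=251.8899 payoff=0.0000 vs cont=0.0000 → 0.0000 [wait]  ⇒ S*(8)=99.4141
t_7: node(7,0) S=78.7965 payoff=38.1135 vs cont=36.0065 → 38.1135 [stop]  node(7,1) S=92.0028 payoff=24.9072 vs cont=22.8003 → 24.9072 [stop]  node(7,2) S=107.4224 payoff=9.4876 vs cont=9.0876 → 9.4876 [stop]  node(7,3) S=125.4263 payoff=0.0000 vs cont=1.4714 → 1.4714 [wait]  node(7,4) S=146.4476 payoff=0.0000 vs cont=0.0000 → 0.0000 [wait]  node(7,5) S=170.9922 payoff=0.0000 vs cont=0.0000 → 0.0000 [wait]  node(7,6) S=199.6503 payoff=0.0000 vs cont=0.0000 → 0.0000 [wait]  node(7,7) S=233.1116 payoff=0.0000 vs cont=0.0000 → 0.0000 [wait]  ⇒ S*(7)=107.4224
t_6: node(6,0) S=85.1440 payoff=31.7660 vs cont=29.6590 → 31.7660 [stop]  node(6,1) S=99.4141 payoff=17.4959 vs cont=15.3890 → 17.4959 [stop]  node(6,2) S=116.0758 payoff=0.8342 vs cont=4.6017 → 4.6017 [wait]  node(6,3) S=135.5300 payoff=0.0000 vs cont=0.5794 → 0.5794 [wait]  node(6,4) S=158.2447 payoff=0.0000 vs cont=0.0000 → 0.0000 [wait]  node(6,5) S=184.7664 payoff=0.0000 vs cont=0.0000 → 0.0000 [wait]  node(6,6) S=215.7332 payoff=0.0000 vs cont=0.0000 → 0.0000 [wait]  ⇒ S*(6)=99.4141
t_5: node(5,0) S=92.0028 payoff=24.9072 vs cont=22.8003 → 24.9072 [stop]  node(5,1) S=107.4224 payoff=9.4876 vs cont=9.5966 → 9.5966 [wait]  node(5,2) S=125.4263 payoff=0.0000 vs cont=2.1530 → 2.1530 [wait]  node(5,3) S=146.4476 payoff=0.0000 vs cont=0.2282 → 0.2282 [wait]  node(5,4) S=170.9922 payoff=0.0000 vs cont=0.0000 → 0.0000 [wait]  node(5,5) S=199.6503 payoff=0.0000 vs cont=0.0000 → 0.0000 [wait]  ⇒ S*(5)=92.0028
t_4: node(4,0) S=99.4141 payoff=17.4959 vs cont=15.4530 → 17.4959 [stop]  node(4,1) S=116.0758 payoff=0.8342 vs cont=5.0455 → 5.0455 [wait]  node(4,2) S=135.5300 payoff=0.0000 vs cont=0.9821 → 0.9821 [wait]  node(4,3) S=158.2447 payoff=0.0000 vs cont=0.0899 → 0.0899 [wait]  node(4,4) S=184.7664 payoff=0.0000 vs cont=0.0000 → 0.0000 [wait]  ⇒ S*(4)=99.4141
t_3: node(3,0) S=107.4224 payoff=9.4876 vs cont=9.8576 → 9.8576 [wait]  node(3,1) S=125.4263 payoff=0.0000 vs cont=2.5646 → 2.5646 [wait]  node(3,2) S=146.4476 payoff=0.0000 vs cont=0.4396 → 0.4396 [wait]  node(3,3) S=170.9922 payoff=0.0000 vs cont=0.0354 → 0.0354 [wait]  ⇒ S*(3)=-
t_2: node(2,0) S=116.0758 payoff=0.8342 vs cont=5.3904 → 5.3904 [wait]  node(2,1) S=135.5300 payoff=0.0000 vs cont=1.2685 → 1.2685 [wait]  node(2,2) S=158.2447 payoff=0.0000 vs cont=0.1939 → 0.1939 [wait]  ⇒ S*(2)=-
t_1: node(1,0) S=125.4263 payoff=0.0000 vs cont=2.8689 → 2.8689 [wait]  node(1,1) S=146.4476 payoff=0.0000 vs cont=0.6136 → 0.6136 [wait]  ⇒ S*(1)=-
t_0: node(0,0) S=135.5300 payoff=0.0000 vs cont=1.4907 → 1.4907 [wait]  ⇒ S*(0)=-

price = 1.4907
boundary = - - - - 99.4141 92.0028 99.4141 107.4224 99.4141
tree:
1.4907
2.8689 0.6136
5.3904 1.2685 0.1939
9.8576 2.5646 0.4396 0.0354
17.4959 5.0455 0.9821 0.0899 0.0000
24.9072 9.5966 2.1530 0.2282 0.0000 0.0000
31.7660 17.4959 4.6017 0.5794 0.0000 0.0000 0.0000
38.1135 24.9072 9.4876 1.4714 0.0000 0.0000 0.0000 0.0000
43.9877 31.7660 17.4959 3.7363 0.0000 0.0000 0.0000 0.0000 0.0000
49.4241 38.1135 24.9072 9.4876 0.0000 0.0000 0.0000 0.0000 0.0000 0.0000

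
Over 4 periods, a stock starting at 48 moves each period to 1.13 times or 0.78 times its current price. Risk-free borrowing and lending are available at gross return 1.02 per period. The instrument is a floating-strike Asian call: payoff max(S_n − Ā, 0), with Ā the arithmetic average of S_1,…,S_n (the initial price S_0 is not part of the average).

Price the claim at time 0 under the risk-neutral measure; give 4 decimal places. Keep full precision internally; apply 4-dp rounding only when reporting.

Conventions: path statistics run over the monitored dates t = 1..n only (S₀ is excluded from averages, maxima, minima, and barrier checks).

Under the martingale measure an up-move has probability p* = 0.6857; value the claim as the probability-weighted average of per-path payoffs, discounted 4 periods at R = 1.02.
Enumerate all 2^4 = 16 price paths (U = up ×1.13, D = down ×0.78); each path with k up-moves has probability p*^k·(1−p*)^(4−k).
DDDD: Ā=26.7972, payoff=0.0000, prob=0.009757
UDDD: Ā=38.8216, payoff=0.0000, prob=0.021287
DUDD: Ā=34.6216, payoff=0.0000, prob=0.021287
UUDD: Ā=50.1570, payoff=0.0000, prob=0.046445
DDUD: Ā=31.3456, payoff=0.0000, prob=0.021287
UDUD: Ā=45.4110, payoff=0.0000, prob=0.046445
DUUD: Ā=41.2110, payoff=0.0000, prob=0.046445
UUUD: Ā=59.7031, payoff=0.0000, prob=0.101334
DDDU: Ā=28.7903, payoff=0.0000, prob=0.021287
UDDU: Ā=41.7091, payoff=0.0000, prob=0.046445
DUDU: Ā=37.5091, payoff=0.0000, prob=0.046445
UUDU: Ā=54.3401, payoff=0.0000, prob=0.101334
DDUU: Ā=34.2331, payoff=3.0565, prob=0.046445
UDUU: Ā=49.5941, payoff=4.4280, prob=0.101334
DUUU: Ā=45.3941, payoff=8.6280, prob=0.101334
UUUU: Ā=65.7632, payoff=12.4995, prob=0.221092
Price = Σ prob·payoff / R^4 = 4.228498 / 1.082432 = 3.9065

price = 3.9065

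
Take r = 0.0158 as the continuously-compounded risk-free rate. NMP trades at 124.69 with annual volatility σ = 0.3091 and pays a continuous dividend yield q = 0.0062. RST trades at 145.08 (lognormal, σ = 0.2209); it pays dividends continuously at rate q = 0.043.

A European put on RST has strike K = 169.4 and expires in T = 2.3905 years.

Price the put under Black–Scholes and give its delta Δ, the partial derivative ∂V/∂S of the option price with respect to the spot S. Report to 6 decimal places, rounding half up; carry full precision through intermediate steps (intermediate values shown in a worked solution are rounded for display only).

price = 39.980827
Δ = -0.615402

σ√T = 0.2209·√2.3905 = 0.341539
d₁ = (ln(S/K) + (r−q+σ²/2)T) / (σ√T) = (ln(145.08/169.4) + (0.0158−0.043+0.2209²/2)·2.3905) / 0.341539 = (-0.154977 − 0.006697) / 0.341539 = -0.473371
d₂ = d₁ − σ√T = -0.473371 − 0.341539 = -0.814910
e^{−rT} = 0.962934
e^{−qT} = 0.902315
N(−d₁) = 0.682026,  N(−d₂) = 0.792438
Put price V = K·e^{−rT}·N(−d₂) − S·e^{−qT}·N(−d₁) = 129.263380 − 89.282553 = 39.980827
Δ = −e^{−qT}·N(−d₁) = -0.615402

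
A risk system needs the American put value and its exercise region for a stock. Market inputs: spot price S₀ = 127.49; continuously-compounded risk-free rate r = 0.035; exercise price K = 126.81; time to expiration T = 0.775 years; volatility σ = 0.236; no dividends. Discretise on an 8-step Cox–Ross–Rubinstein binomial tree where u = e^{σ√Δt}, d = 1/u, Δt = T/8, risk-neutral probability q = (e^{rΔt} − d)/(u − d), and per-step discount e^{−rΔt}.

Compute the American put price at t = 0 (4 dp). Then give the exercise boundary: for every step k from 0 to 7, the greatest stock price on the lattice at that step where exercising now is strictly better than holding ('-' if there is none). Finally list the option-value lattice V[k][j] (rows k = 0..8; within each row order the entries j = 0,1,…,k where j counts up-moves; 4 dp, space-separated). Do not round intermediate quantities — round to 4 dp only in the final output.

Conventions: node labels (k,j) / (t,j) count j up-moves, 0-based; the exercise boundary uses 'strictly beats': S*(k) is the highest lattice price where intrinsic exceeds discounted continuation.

price = 8.6086
boundary = - - - 102.2760 95.0326 102.2760 110.0714 118.4610
tree:
8.6086
12.6418 4.7090
17.9567 7.5119 1.9905
24.5340 11.6237 3.5278 0.4955
31.7774 17.3083 6.1242 1.0039 0.0000
38.5077 24.5340 10.3348 2.0340 0.0000 0.0000
44.7614 31.7774 16.7386 4.1209 0.0000 0.0000 0.0000
50.5722 38.5077 24.5340 8.3490 0.0000 0.0000 0.0000 0.0000
55.9715 44.7614 31.7774 16.7386 0.0000 0.0000 0.0000 0.0000 0.0000

Δt=0.09688  u=1.07622  d=0.92918  q=0.50474  discount=0.99662
step 8 (expiry): payoffs max(K−S,0) = 55.9715 44.7614 31.7774 16.7386 0.0000 0.0000 0.0000 0.0000 0.0000
step 7: (k=7,j=0): S=76.2378, K−S=50.5722, hold=50.1430 ⇒ V=50.5722 exercise | (k=7,j=1): S=88.3023, K−S=38.5077, hold=38.0785 ⇒ V=38.5077 exercise | (k=7,j=2): S=102.2760, K−S=24.5340, hold=24.1048 ⇒ V=24.5340 exercise | (k=7,j=3): S=118.4610, K−S=8.3490, hold=8.2619 ⇒ V=8.3490 exercise | (k=7,j=4): S=137.2072, K−S=0.0000, hold=0.0000 ⇒ V=0.0000 continue | (k=7,j=5): S=158.9200, K−S=0.0000, hold=0.0000 ⇒ V=0.0000 continue | (k=7,j=6): S=184.0689, K−S=0.0000, hold=0.0000 ⇒ V=0.0000 continue | (k=7,j=7): S=213.1975, K−S=0.0000, hold=0.0000 ⇒ V=0.0000 continue  boundary S*=118.4610
step 6: (k=6,j=0): S=82.0486, K−S=44.7614, hold=44.3322 ⇒ V=44.7614 exercise | (k=6,j=1): S=95.0326, K−S=31.7774, hold=31.3481 ⇒ V=31.7774 exercise | (k=6,j=2): S=110.0714, K−S=16.7386, hold=16.3094 ⇒ V=16.7386 exercise | (k=6,j=3): S=127.4900, K−S=0.0000, hold=4.1209 ⇒ V=4.1209 continue | (k=6,j=4): S=147.6651, K−S=0.0000, hold=0.0000 ⇒ V=0.0000 continue | (k=6,j=5): S=171.0328, K−S=0.0000, hold=0.0000 ⇒ V=0.0000 continue | (k=6,j=6): S=198.0985, K−S=0.0000, hold=0.0000 ⇒ V=0.0000 continue  boundary S*=110.0714
step 5: (k=5,j=0): S=88.3023, K−S=38.5077, hold=38.0785 ⇒ V=38.5077 exercise | (k=5,j=1): S=102.2760, K−S=24.5340, hold=24.1048 ⇒ V=24.5340 exercise | (k=5,j=2): S=118.4610, K−S=8.3490, hold=10.3348 ⇒ V=10.3348 continue | (k=5,j=3): S=137.2072, K−S=0.0000, hold=2.0340 ⇒ V=2.0340 continue | (k=5,j=4): S=158.9200, K−S=0.0000, hold=0.0000 ⇒ V=0.0000 continue | (k=5,j=5): S=184.0689, K−S=0.0000, hold=0.0000 ⇒ V=0.0000 continue  boundary S*=102.2760
step 4: (k=4,j=0): S=95.0326, K−S=31.7774, hold=31.3481 ⇒ V=31.7774 exercise | (k=4,j=1): S=110.0714, K−S=16.7386, hold=17.3083 ⇒ V=17.3083 continue | (k=4,j=2): S=127.4900, K−S=0.0000, hold=6.1242 ⇒ V=6.1242 continue | (k=4,j=3): S=147.6651, K−S=0.0000, hold=1.0039 ⇒ V=1.0039 continue | (k=4,j=4): S=171.0328, K−S=0.0000, hold=0.0000 ⇒ V=0.0000 continue  boundary S*=95.0326
step 3: (k=3,j=0): S=102.2760, K−S=24.5340, hold=24.3914 ⇒ V=24.5340 exercise | (k=3,j=1): S=118.4610, K−S=8.3490, hold=11.6237 ⇒ V=11.6237 continue | (k=3,j=2): S=137.2072, K−S=0.0000, hold=3.5278 ⇒ V=3.5278 continue | (k=3,j=3): S=158.9200, K−S=0.0000, hold=0.4955 ⇒ V=0.4955 continue  boundary S*=102.2760
step 2: (k=2,j=0): S=110.0714, K−S=16.7386, hold=17.9567 ⇒ V=17.9567 continue | (k=2,j=1): S=127.4900, K−S=0.0000, hold=7.5119 ⇒ V=7.5119 continue | (k=2,j=2): S=147.6651, K−S=0.0000, hold=1.9905 ⇒ V=1.9905 continue  boundary S*=-
step 1: (k=1,j=0): S=118.4610, K−S=8.3490, hold=12.6418 ⇒ V=12.6418 continue | (k=1,j=1): S=137.2072, K−S=0.0000, hold=4.7090 ⇒ V=4.7090 continue  boundary S*=-
step 0: (k=0,j=0): S=127.4900, K−S=0.0000, hold=8.6086 ⇒ V=8.6086 continue  boundary S*=-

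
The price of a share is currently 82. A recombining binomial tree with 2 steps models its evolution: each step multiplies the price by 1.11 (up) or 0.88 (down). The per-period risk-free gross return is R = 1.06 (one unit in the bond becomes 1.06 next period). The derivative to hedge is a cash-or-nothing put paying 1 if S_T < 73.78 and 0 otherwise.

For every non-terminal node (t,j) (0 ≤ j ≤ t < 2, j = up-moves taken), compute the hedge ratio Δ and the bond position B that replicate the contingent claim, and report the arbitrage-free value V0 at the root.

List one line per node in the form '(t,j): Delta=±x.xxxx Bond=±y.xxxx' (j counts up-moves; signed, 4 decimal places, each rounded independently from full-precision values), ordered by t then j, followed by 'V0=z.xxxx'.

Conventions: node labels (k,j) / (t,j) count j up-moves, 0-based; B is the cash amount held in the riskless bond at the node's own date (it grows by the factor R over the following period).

(0,0): Delta=-0.0109 Bond=0.9337
(1,0): Delta=-0.0603 Bond=4.5529
(1,1): Delta=0.0000 Bond=0.0000
V0=0.0421

Under the risk-neutral measure, an up-move has probability p* = (R−d)/(u−d) = 0.7826 and values discount at R = 1.06.
Expiry values: V(2,0)=1.0000, V(2,1)=0.0000, V(2,2)=0.0000
Node (1,0) S=72.1600: V=(p*·0.0000+(1−p*)·1.0000)/1.06=0.2051; Δ=(0.0000−1.0000)/(80.0976−63.5008)=-0.0603; B=V−Δ·S=4.5529
Node (1,1) S=91.0200: V=(p*·0.0000+(1−p*)·0.0000)/1.06=0.0000; Δ=(0.0000−0.0000)/(101.0322−80.0976)=0.0000; B=V−Δ·S=0.0000
Node (0,0) S=82.0000: V=(p*·0.0000+(1−p*)·0.2051)/1.06=0.0421; Δ=(0.0000−0.2051)/(91.0200−72.1600)=-0.0109; B=V−Δ·S=0.9337
As a check, the time-0 holding Δ(0,0)·S0 + B(0,0) comes to 0.0421 — exactly V0.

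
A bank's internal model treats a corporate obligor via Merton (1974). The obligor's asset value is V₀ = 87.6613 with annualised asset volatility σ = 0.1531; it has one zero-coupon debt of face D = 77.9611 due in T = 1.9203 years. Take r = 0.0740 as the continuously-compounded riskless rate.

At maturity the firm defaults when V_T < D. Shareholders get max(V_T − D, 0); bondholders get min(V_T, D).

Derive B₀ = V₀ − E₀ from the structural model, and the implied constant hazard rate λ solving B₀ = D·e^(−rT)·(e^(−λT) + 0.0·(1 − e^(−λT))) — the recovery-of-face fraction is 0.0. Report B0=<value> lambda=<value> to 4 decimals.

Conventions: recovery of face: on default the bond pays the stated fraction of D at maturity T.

B0=66.7622 lambda=0.0068

Work the structural quantities from V₀ = 87.6613 against face 77.9611:
d₁ = [ln(V₀/D) + (r + σ²/2)T] / (σ√T)
   = [ln(87.6613/77.9611) + (0.0740 + 0.5·0.1531²)·1.9203] / (0.1531·√1.9203)
   = [0.117271 + 0.164608] / 0.212158 = 1.328623
d₂ = d₁ − σ√T = 1.328623 − 0.212158 = 1.116465
N(d₁) = 0.908014,  N(d₂) = 0.867888,  e^(−rT) = 0.867533
E₀ = V₀·N(d₁) − D·e^(−rT)·N(d₂)
   = 87.6613·0.908014 − 77.9611·0.867533·0.867888 = 20.899085
B₀ = V₀ − E₀ = 87.6613 − 20.899085 = 66.762215
e^(−λT) = (B₀·e^(rT)/D − 0)/(1 − 0) = (66.7622·1.152694/77.9611 − 0)/1 = 0.98711303
λ = −ln(0.98711303)/1.9203 = 0.006755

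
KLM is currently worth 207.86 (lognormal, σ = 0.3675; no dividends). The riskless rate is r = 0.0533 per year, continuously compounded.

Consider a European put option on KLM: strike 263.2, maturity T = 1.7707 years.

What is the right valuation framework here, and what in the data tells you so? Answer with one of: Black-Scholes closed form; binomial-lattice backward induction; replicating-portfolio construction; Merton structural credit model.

framework: Black-Scholes closed form

Key observation: everything needed for the exact continuous-time valuation of the European put on KLM (strike 263.2) is given, and no feature rules the closed form out.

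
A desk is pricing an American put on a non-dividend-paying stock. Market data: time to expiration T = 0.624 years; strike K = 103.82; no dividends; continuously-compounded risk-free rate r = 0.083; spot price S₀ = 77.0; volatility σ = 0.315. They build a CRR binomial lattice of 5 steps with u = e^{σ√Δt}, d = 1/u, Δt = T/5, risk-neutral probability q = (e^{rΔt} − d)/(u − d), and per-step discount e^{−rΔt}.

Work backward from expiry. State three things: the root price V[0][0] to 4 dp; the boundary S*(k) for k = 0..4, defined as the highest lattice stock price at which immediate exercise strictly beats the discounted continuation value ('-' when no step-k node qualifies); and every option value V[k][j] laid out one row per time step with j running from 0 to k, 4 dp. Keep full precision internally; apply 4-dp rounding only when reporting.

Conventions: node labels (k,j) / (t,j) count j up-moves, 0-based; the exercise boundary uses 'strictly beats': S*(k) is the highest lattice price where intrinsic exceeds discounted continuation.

price = 26.8200
boundary = 77.0000 68.8910 77.0000 86.0635 77.0000
tree:
26.8200
34.9290 18.1738
42.1841 26.8200 10.5221
48.6751 34.9290 17.7565 4.0257
54.4825 42.1841 26.8200 8.4547 0.0000
59.6783 48.6751 34.9290 17.7565 0.0000 0.0000

params: Δt=0.12480 u=1.11771 d=0.89469 q=0.51890 e^(-rΔt)=0.98970
t_5 payoffs: 59.6783 48.6751 34.9290 17.7565 0.0000 0.0000
t_4: node(4,0) S=49.3375 payoff=54.4825 vs cont=53.4126 → 54.4825 [stop]  node(4,1) S=61.6359 payoff=42.1841 vs cont=41.1142 → 42.1841 [stop]  node(4,2) S=77.0000 payoff=26.8200 vs cont=25.7501 → 26.8200 [stop]  node(4,3) S=96.1939 payoff=7.6261 vs cont=8.4547 → 8.4547 [wait]  node(4,4) S=120.1723 payoff=0.0000 vs cont=0.0000 → 0.0000 [wait]  ⇒ S*(4)=77.0000
t_3: node(3,0) S=55.1449 payoff=48.6751 vs cont=47.6052 → 48.6751 [stop]  node(3,1) S=68.8910 payoff=34.9290 vs cont=33.8592 → 34.9290 [stop]  node(3,2) S=86.0635 payoff=17.7565 vs cont=17.1121 → 17.7565 [stop]  node(3,3) S=107.5167 payoff=0.0000 vs cont=4.0257 → 4.0257 [wait]  ⇒ S*(3)=86.0635
t_2: node(2,0) S=61.6359 payoff=42.1841 vs cont=41.1142 → 42.1841 [stop]  node(2,1) S=77.0000 payoff=26.8200 vs cont=25.7501 → 26.8200 [stop]  node(2,2) S=96.1939 payoff=7.6261 vs cont=10.5221 → 10.5221 [wait]  ⇒ S*(2)=77.0000
t_1: node(1,0) S=68.8910 payoff=34.9290 vs cont=33.8592 → 34.9290 [stop]  node(1,1) S=86.0635 payoff=17.7565 vs cont=18.1738 → 18.1738 [wait]  ⇒ S*(1)=68.8910
t_0: node(0,0) S=77.0000 payoff=26.8200 vs cont=25.9645 → 26.8200 [stop]  ⇒ S*(0)=77.0000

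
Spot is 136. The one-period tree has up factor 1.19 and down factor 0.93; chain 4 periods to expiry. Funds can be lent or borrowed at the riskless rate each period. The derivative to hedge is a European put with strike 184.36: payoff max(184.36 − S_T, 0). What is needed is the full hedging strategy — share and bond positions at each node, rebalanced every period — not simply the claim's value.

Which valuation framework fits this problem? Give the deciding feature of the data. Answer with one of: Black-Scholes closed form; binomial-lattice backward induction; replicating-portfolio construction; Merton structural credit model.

framework: replicating-portfolio construction

Key observation: what is demanded is not a single number but the (Δ, B) position at each node of the 1.19/0.93 tree starting at 136; constructing those positions is the replicating-portfolio method.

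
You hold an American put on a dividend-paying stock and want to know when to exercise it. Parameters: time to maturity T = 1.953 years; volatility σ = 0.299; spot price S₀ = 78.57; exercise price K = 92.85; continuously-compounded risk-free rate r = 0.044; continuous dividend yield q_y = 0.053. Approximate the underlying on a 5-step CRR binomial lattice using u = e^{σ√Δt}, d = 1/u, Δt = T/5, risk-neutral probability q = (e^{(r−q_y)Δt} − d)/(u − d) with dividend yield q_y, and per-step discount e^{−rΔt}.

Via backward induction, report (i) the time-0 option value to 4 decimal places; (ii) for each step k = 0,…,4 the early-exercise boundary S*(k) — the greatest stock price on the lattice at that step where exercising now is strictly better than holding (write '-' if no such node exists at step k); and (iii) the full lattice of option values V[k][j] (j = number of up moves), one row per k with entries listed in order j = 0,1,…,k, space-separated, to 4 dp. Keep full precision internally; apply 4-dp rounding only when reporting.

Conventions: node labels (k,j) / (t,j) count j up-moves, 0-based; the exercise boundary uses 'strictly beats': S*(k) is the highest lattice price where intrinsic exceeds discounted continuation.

params: Δt=0.39060 u=1.20547 d=0.82955 q=0.44408 e^(-rΔt)=0.98296
t_5 payoffs: 61.9843 47.9973 27.6721 0.0000 0.0000 0.0000
t_4: node(4,0) S=37.2076 payoff=55.6424 vs cont=54.8226 → 55.6424 [stop]  node(4,1) S=54.0685 payoff=38.7815 vs cont=38.3072 → 38.7815 [stop]  node(4,2) S=78.5700 payoff=14.2800 vs cont=15.1212 → 15.1212 [wait]  node(4,3) S=114.1745 payoff=0.0000 vs cont=0.0000 → 0.0000 [wait]  node(4,4) S=165.9134 payoff=0.0000 vs cont=0.0000 → 0.0000 [wait]  ⇒ S*(4)=54.0685
t_3: node(3,0) S=44.8527 payoff=47.9973 vs cont=47.3342 → 47.9973 [stop]  node(3,1) S=65.1779 payoff=27.6721 vs cont=27.7926 → 27.7926 [wait]  node(3,2) S=94.7137 payoff=0.0000 vs cont=8.2629 → 8.2629 [wait]  node(3,3) S=137.6339 payoff=0.0000 vs cont=0.0000 → 0.0000 [wait]  ⇒ S*(3)=44.8527
t_2: node(2,0) S=54.0685 payoff=38.7815 vs cont=38.3598 → 38.7815 [stop]  node(2,1) S=78.5700 payoff=14.2800 vs cont=18.7940 → 18.7940 [wait]  node(2,2) S=114.1745 payoff=0.0000 vs cont=4.5152 → 4.5152 [wait]  ⇒ S*(2)=54.0685
t_1: node(1,0) S=65.1779 payoff=27.6721 vs cont=29.3958 → 29.3958 [wait]  node(1,1) S=94.7137 payoff=0.0000 vs cont=12.2408 → 12.2408 [wait]  ⇒ S*(1)=-
t_0: node(0,0) S=78.5700 payoff=14.2800 vs cont=21.4065 → 21.4065 [wait]  ⇒ S*(0)=-

price = 21.4065
boundary = - - 54.0685 44.8527 54.0685
tree:
21.4065
29.3958 12.2408
38.7815 18.7940 4.5152
47.9973 27.7926 8.2629 0.0000
55.6424 38.7815 15.1212 0.0000 0.0000
61.9843 47.9973 27.6721 0.0000 0.0000 0.0000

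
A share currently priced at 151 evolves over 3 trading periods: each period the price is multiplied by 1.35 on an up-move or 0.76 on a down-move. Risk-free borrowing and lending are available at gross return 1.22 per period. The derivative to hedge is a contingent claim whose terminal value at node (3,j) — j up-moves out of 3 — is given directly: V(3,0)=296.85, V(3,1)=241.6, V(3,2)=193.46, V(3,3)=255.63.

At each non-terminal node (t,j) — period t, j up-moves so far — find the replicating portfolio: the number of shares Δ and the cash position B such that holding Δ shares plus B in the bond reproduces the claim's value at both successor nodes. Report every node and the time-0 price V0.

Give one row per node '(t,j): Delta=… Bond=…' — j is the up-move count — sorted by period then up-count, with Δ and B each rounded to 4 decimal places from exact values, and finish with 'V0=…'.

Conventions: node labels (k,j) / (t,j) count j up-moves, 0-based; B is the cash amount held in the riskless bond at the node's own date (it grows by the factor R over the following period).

Since d<R<u, set p* = (R−d)/(u−d) = 0.7797; price each node as the discounted p*-expectation of its children.
Payoffs at expiry: V(3,0)=296.8500, V(3,1)=241.6000, V(3,2)=193.4600, V(3,3)=255.6300
Node (2,0) S=87.2176: V=(p*·241.6000+(1−p*)·296.8500)/1.22=208.0113; Δ=(241.6000−296.8500)/(117.7438−66.2854)=-1.0737; B=V−Δ·S=301.6553
Node (2,1) S=154.9260: V=(p*·193.4600+(1−p*)·241.6000)/1.22=167.2681; Δ=(193.4600−241.6000)/(209.1501−117.7438)=-0.5267; B=V−Δ·S=248.8614
Node (2,2) S=275.1975: V=(p*·255.6300+(1−p*)·193.4600)/1.22=198.3045; Δ=(255.6300−193.4600)/(371.5166−209.1501)=0.3829; B=V−Δ·S=92.9316
Node (1,0) S=114.7600: V=(p*·167.2681+(1−p*)·208.0113)/1.22=144.4635; Δ=(167.2681−208.0113)/(154.9260−87.2176)=-0.6017; B=V−Δ·S=213.5196
Node (1,1) S=203.8500: V=(p*·198.3045+(1−p*)·167.2681)/1.22=156.9393; Δ=(198.3045−167.2681)/(275.1975−154.9260)=0.2581; B=V−Δ·S=104.3353
Node (0,0) S=151.0000: V=(p*·156.9393+(1−p*)·144.4635)/1.22=126.3856; Δ=(156.9393−144.4635)/(203.8500−114.7600)=0.1400; B=V−Δ·S=105.2400
Verification: the root portfolio costs Δ(0,0)·S0 + B(0,0) = 126.3856, matching V0.

(0,0): Delta=0.1400 Bond=105.2400
(1,0): Delta=-0.6017 Bond=213.5196
(1,1): Delta=0.2581 Bond=104.3353
(2,0): Delta=-1.0737 Bond=301.6553
(2,1): Delta=-0.5267 Bond=248.8614
(2,2): Delta=0.3829 Bond=92.9316
V0=126.3856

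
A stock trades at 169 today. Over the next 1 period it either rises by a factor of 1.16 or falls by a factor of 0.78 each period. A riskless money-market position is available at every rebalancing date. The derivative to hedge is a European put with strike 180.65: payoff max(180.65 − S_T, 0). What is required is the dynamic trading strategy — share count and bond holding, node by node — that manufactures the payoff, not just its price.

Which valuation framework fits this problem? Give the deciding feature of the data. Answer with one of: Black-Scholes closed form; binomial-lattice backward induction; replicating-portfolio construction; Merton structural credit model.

Key observation: the deliverable is the dynamic trading strategy on the 1-step tree (spot 169, moves 1.16 and 0.78), so the valuation must go through the node-by-node replicating-portfolio solve.

framework: replicating-portfolio construction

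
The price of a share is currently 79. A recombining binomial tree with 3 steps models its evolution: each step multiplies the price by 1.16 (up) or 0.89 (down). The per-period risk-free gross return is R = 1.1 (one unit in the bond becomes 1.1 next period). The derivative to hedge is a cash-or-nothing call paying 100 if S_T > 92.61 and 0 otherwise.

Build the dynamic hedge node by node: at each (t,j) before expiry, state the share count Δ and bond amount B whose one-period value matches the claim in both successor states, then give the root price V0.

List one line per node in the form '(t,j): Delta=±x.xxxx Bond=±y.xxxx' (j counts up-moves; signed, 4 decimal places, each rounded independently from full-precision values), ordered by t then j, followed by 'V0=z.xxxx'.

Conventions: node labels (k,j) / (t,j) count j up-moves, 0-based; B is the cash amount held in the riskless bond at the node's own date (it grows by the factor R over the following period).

Arbitrage-free pricing uses the up-move probability p* = (R−d)/(u−d) = 0.7778, discounting each step at R = 1.1.
At maturity the claim pays: V(3,0)=0.0000, V(3,1)=0.0000, V(3,2)=100.0000, V(3,3)=100.0000
  t=2,j=0: stock 62.5759 → up 72.5880 (V=0.0000), down 55.6926 (V=0.0000). Price 0.0000; hedge Δ=0.0000, bond B=0.0000.
  t=2,j=1: stock 81.5596 → up 94.6091 (V=100.0000), down 72.5880 (V=0.0000). Price 70.7071; hedge Δ=4.5411, bond B=-299.6633.
  t=2,j=2: stock 106.3024 → up 123.3108 (V=100.0000), down 94.6091 (V=100.0000). Price 90.9091; hedge Δ=0.0000, bond B=90.9091.
  t=1,j=0: stock 70.3100 → up 81.5596 (V=70.7071), down 62.5759 (V=0.0000). Price 49.9949; hedge Δ=3.7246, bond B=-211.8831.
  t=1,j=1: stock 91.6400 → up 106.3024 (V=90.9091), down 81.5596 (V=70.7071). Price 78.5634; hedge Δ=0.8165, bond B=3.7411.
  t=0,j=0: stock 79.0000 → up 91.6400 (V=78.5634), down 70.3100 (V=49.9949). Price 65.6499; hedge Δ=1.3394, bond B=-40.1594.
Verification: the root portfolio costs Δ(0,0)·S0 + B(0,0) = 65.6499, matching V0.

(0,0): Delta=1.3394 Bond=-40.1594
(1,0): Delta=3.7246 Bond=-211.8831
(1,1): Delta=0.8165 Bond=3.7411
(2,0): Delta=0.0000 Bond=0.0000
(2,1): Delta=4.5411 Bond=-299.6633
(2,2): Delta=0.0000 Bond=90.9091
V0=65.6499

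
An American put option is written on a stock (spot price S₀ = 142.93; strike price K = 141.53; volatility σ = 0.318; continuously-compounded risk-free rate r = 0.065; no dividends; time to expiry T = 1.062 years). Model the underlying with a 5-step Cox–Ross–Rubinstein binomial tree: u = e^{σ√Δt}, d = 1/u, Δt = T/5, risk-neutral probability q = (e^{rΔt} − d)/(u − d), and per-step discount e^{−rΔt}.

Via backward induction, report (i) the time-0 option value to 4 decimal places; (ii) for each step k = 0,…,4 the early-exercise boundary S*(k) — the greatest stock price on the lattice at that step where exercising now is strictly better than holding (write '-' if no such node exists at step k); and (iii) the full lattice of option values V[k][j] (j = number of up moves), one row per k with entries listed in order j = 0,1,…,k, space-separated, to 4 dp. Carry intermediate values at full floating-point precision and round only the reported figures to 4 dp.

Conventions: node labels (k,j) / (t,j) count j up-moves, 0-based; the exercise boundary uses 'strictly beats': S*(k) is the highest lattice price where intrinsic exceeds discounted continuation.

Δt=0.21240  u=1.15784  d=0.86368  q=0.51069  discount=0.98629
step 5 (expiry): payoffs max(K−S,0) = 72.8421 49.4474 18.0846 0.0000 0.0000 0.0000
step 4: (k=4,j=0): S=79.5297, K−S=62.0003, hold=60.0598 ⇒ V=62.0003 exercise | (k=4,j=1): S=106.6169, K−S=34.9131, hold=32.9725 ⇒ V=34.9131 exercise | (k=4,j=2): S=142.9300, K−S=0.0000, hold=8.7277 ⇒ V=8.7277 continue | (k=4,j=3): S=191.6110, K−S=0.0000, hold=0.0000 ⇒ V=0.0000 continue | (k=4,j=4): S=256.8725, K−S=0.0000, hold=0.0000 ⇒ V=0.0000 continue  boundary S*=106.6169
step 3: (k=3,j=0): S=92.0826, K−S=49.4474, hold=47.5068 ⇒ V=49.4474 exercise | (k=3,j=1): S=123.4454, K−S=18.0846, hold=21.2453 ⇒ V=21.2453 continue | (k=3,j=2): S=165.4901, K−S=0.0000, hold=4.2121 ⇒ V=4.2121 continue | (k=3,j=3): S=221.8549, K−S=0.0000, hold=0.0000 ⇒ V=0.0000 continue  boundary S*=92.0826
step 2: (k=2,j=0): S=106.6169, K−S=34.9131, hold=34.5645 ⇒ V=34.9131 exercise | (k=2,j=1): S=142.9300, K−S=0.0000, hold=12.3746 ⇒ V=12.3746 continue | (k=2,j=2): S=191.6110, K−S=0.0000, hold=2.0328 ⇒ V=2.0328 continue  boundary S*=106.6169
step 1: (k=1,j=0): S=123.4454, K−S=18.0846, hold=23.0821 ⇒ V=23.0821 continue | (k=1,j=1): S=165.4901, K−S=0.0000, hold=6.9959 ⇒ V=6.9959 continue  boundary S*=-
step 0: (k=0,j=0): S=142.9300, K−S=0.0000, hold=14.6633 ⇒ V=14.6633 continue  boundary S*=-

price = 14.6633
boundary = - - 106.6169 92.0826 106.6169
tree:
14.6633
23.0821 6.9959
34.9131 12.3746 2.0328
49.4474 21.2453 4.2121 0.0000
62.0003 34.9131 8.7277 0.0000 0.0000
72.8421 49.4474 18.0846 0.0000 0.0000 0.0000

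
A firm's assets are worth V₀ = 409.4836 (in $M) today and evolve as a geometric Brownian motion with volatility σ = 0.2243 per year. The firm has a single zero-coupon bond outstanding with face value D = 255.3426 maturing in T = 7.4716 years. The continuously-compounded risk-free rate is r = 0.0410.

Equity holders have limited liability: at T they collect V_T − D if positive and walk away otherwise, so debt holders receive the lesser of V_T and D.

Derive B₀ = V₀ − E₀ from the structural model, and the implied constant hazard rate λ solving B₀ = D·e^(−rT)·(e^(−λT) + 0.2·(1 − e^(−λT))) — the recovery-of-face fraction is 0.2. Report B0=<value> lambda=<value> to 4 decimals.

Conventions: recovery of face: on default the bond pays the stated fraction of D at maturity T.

B0=179.9773 lambda=0.0073

With assets at 409.4836 and a single debt payment of 255.3426 at 7.4716 years:
d₁ = [ln(V₀/D) + (r + σ²/2)T] / (σ√T)
   = [ln(409.4836/255.3426) + (0.0410 + 0.5·0.2243²)·7.4716] / (0.2243·√7.4716)
   = [0.472291 + 0.494286] / 0.613107 = 1.576522
d₂ = d₁ − σ√T = 1.576522 − 0.613107 = 0.963415
N(d₁) = 0.942547,  N(d₂) = 0.832330,  e^(−rT) = 0.736140
E₀ = V₀·N(d₁) − D·e^(−rT)·N(d₂)
   = 409.4836·0.942547 − 255.3426·0.736140·0.832330 = 229.506328
B₀ = V₀ − E₀ = 409.4836 − 229.506328 = 179.977272
e^(−λT) = (B₀·e^(rT)/D − 0.2)/(1 − 0.2) = (179.9773·1.358438/255.3426 − 0.2)/0.8 = 0.94686269
λ = −ln(0.94686269)/7.4716 = 0.007308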